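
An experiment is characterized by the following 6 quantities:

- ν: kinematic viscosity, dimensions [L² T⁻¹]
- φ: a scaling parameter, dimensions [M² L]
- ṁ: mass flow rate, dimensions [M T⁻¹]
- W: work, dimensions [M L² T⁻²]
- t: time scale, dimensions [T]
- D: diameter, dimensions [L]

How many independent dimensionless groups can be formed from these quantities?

There are 6 variables and 3 base dimensions (M, L, T).
The dimension matrix has rank 3.
Independent dimensionless groups: 6 − 3 = 3.

3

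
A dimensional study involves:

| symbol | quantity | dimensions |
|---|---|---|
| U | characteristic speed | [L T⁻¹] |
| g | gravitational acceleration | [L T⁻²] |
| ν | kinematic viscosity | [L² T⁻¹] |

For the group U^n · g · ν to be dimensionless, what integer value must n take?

-3

Balance the L exponent: (1)·n from U, plus (1) + (2) = 3 from the rest, must sum to zero.
n + 3 = 0, so n = -3.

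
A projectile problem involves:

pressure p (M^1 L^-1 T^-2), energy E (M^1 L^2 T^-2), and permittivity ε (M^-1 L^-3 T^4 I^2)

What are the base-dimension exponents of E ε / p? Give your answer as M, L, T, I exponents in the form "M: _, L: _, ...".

M: -1, L: 0, T: 4, I: 2

Collect each base-dimension exponent across the product:
  M: −(1) + (1) + (-1) = -1
  L: −(-1) + (2) + (-3) = 0
  T: −(-2) + (-2) + (4) = 4
  I: −(0) + (0) + (2) = 2
So the dimensions are [M⁻¹ T⁴ I²].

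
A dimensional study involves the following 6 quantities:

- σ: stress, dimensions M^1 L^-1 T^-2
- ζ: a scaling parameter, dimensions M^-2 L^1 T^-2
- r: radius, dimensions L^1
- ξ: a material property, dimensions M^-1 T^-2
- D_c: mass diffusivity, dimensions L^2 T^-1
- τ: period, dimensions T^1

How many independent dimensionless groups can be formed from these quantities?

There are 6 variables and 3 base dimensions (M, L, T).
The dimension matrix has rank 3.
Independent dimensionless groups: 6 − 3 = 3.

3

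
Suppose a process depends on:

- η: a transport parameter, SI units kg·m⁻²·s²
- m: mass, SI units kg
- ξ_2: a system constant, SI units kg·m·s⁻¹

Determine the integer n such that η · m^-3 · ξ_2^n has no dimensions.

Balance the M exponent: (1)·n from ξ_2, plus (1) − 3·(1) = -2 from the rest, must sum to zero.
n − 2 = 0, so n = 2.

2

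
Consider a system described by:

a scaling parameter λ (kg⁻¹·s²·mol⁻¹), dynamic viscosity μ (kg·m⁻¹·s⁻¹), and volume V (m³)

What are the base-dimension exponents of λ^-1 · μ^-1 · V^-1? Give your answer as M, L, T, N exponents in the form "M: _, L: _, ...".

M: 0, L: -2, T: -1, N: 1

Collect each base-dimension exponent across the product:
  M: −(-1) − (1) − (0) = 0
  L: −(0) − (-1) − (3) = -2
  T: −(2) − (-1) − (0) = -1
  N: −(-1) − (0) − (0) = 1
So the dimensions are [L⁻² T⁻¹ N].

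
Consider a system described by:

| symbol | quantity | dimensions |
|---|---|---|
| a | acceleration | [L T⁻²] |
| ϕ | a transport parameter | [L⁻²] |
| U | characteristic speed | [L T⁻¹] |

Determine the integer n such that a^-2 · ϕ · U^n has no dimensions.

Balance the L exponent: (1)·n from U, plus −2·(1) + (-2) = -4 from the rest, must sum to zero.
n − 4 = 0, so n = 4.

4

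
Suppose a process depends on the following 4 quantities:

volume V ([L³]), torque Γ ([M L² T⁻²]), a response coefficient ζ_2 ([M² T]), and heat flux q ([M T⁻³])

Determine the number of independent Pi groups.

There are 4 variables and 3 base dimensions (M, L, T).
The dimension matrix has rank 3.
Independent dimensionless groups: 4 − 3 = 1.

1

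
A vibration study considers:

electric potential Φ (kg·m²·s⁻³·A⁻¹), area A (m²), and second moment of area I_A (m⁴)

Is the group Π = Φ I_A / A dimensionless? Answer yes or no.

Sum the exponent of each base dimension across the product:
  M: [Φ]_M − [A]_M + [I_A]_M = (1) − (0) + (0) = 1
  L: [Φ]_L − [A]_L + [I_A]_L = (2) − (2) + (4) = 4
  T: [Φ]_T − [A]_T + [I_A]_T = (-3) − (0) + (0) = -3
  I: [Φ]_I − [A]_I + [I_A]_I = (-1) − (0) + (0) = -1
Net dimensions [M L⁴ T⁻³ I⁻¹] ≠ [1] — not dimensionless.

no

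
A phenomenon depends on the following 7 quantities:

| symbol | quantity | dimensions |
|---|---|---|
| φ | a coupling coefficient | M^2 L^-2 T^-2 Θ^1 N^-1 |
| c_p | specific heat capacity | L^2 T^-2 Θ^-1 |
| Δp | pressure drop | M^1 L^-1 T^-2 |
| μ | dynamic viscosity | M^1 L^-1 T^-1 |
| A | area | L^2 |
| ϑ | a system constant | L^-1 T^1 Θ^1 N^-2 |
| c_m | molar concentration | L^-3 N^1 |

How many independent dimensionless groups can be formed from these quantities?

There are 7 variables and 5 base dimensions (M, L, T, Θ, N).
The dimension matrix has rank 5.
Independent dimensionless groups: 7 − 5 = 2.

2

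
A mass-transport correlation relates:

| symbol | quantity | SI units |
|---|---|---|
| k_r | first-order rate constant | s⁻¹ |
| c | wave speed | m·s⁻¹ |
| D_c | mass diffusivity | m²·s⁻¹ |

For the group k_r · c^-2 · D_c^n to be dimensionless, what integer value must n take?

Balance the L exponent: (2)·n from D_c, plus (0) − 2·(1) = -2 from the rest, must sum to zero.
2n − 2 = 0, so n = 1.

1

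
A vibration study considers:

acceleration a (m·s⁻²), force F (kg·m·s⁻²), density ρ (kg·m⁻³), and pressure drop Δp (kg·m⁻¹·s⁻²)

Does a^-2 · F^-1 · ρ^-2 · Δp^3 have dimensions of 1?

Sum the exponent of each base dimension across the product:
  M: −2·[a]_M − [F]_M − 2·[ρ]_M + 3·[Δp]_M = −2·(0) − (1) − 2·(1) + 3·(1) = 0
  L: −2·[a]_L − [F]_L − 2·[ρ]_L + 3·[Δp]_L = −2·(1) − (1) − 2·(-3) + 3·(-1) = 0
  T: −2·[a]_T − [F]_T − 2·[ρ]_T + 3·[Δp]_T = −2·(-2) − (-2) − 2·(0) + 3·(-2) = 0
All base exponents vanish — dimensionless.

yes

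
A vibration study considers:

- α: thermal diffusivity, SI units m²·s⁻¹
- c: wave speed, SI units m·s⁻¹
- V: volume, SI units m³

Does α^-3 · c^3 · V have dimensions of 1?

Sum the exponent of each base dimension across the product:
  L: −3·[α]_L + 3·[c]_L + [V]_L = −3·(2) + 3·(1) + (3) = 0
  T: −3·[α]_T + 3·[c]_T + [V]_T = −3·(-1) + 3·(-1) + (0) = 0
All base exponents vanish — dimensionless.

yes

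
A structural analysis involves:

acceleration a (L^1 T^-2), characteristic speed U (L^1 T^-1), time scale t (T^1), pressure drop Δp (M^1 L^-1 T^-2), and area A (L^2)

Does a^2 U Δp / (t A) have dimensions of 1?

Sum the exponent of each base dimension across the product:
  M: 2·[a]_M + [U]_M − [t]_M + [Δp]_M − [A]_M = 2·(0) + (0) − (0) + (1) − (0) = 1
  L: 2·[a]_L + [U]_L − [t]_L + [Δp]_L − [A]_L = 2·(1) + (1) − (0) + (-1) − (2) = 0
  T: 2·[a]_T + [U]_T − [t]_T + [Δp]_T − [A]_T = 2·(-2) + (-1) − (1) + (-2) − (0) = -8
Net dimensions [M T⁻⁸] ≠ [1] — not dimensionless.

no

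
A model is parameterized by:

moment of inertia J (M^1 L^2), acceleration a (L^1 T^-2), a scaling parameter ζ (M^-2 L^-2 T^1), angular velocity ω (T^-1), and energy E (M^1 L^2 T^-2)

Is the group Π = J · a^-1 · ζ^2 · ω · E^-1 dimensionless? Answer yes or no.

no

Sum the exponent of each base dimension across the product:
  M: [J]_M − [a]_M + 2·[ζ]_M + [ω]_M − [E]_M = (1) − (0) + 2·(-2) + (0) − (1) = -4
  L: [J]_L − [a]_L + 2·[ζ]_L + [ω]_L − [E]_L = (2) − (1) + 2·(-2) + (0) − (2) = -5
  T: [J]_T − [a]_T + 2·[ζ]_T + [ω]_T − [E]_T = (0) − (-2) + 2·(1) + (-1) − (-2) = 5
Net dimensions [M⁻⁴ L⁻⁵ T⁵] ≠ [1] — not dimensionless.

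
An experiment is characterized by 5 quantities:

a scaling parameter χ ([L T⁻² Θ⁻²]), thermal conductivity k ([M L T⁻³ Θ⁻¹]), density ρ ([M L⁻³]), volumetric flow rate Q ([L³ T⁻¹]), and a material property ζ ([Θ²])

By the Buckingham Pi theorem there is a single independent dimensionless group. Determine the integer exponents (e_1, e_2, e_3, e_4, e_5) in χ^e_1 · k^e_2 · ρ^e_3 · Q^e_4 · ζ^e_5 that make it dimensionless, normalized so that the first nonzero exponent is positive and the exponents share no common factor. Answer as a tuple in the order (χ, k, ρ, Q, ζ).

(2, -2, 2, 2, 1)

M: e_1·(0) + e_2·(1) + e_3·(1) + e_4·(0) + e_5·(0) = 0
L: e_1·(1) + e_2·(1) + e_3·(-3) + e_4·(3) + e_5·(0) = 0
T: e_1·(-2) + e_2·(-3) + e_3·(0) + e_4·(-1) + e_5·(0) = 0
Θ: e_1·(-2) + e_2·(-1) + e_3·(0) + e_4·(0) + e_5·(2) = 0
Solving this homogeneous linear system for the smallest-integer solution (first nonzero entry positive) gives (2, -2, 2, 2, 1).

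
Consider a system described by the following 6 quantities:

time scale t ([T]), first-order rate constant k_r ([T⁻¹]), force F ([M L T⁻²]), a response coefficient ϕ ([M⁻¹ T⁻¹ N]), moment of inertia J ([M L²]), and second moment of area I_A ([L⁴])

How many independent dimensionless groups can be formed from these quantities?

2

There are 6 variables and 4 base dimensions (M, L, T, N).
The dimension matrix has rank 4.
Independent dimensionless groups: 6 − 4 = 2.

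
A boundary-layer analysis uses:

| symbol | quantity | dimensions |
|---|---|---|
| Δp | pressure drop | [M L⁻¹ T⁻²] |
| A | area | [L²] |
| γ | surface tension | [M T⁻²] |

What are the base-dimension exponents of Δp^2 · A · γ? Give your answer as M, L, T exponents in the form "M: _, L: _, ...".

M: 3, L: 0, T: -6

Collect each base-dimension exponent across the product:
  M: 2·(1) + (0) + (1) = 3
  L: 2·(-1) + (2) + (0) = 0
  T: 2·(-2) + (0) + (-2) = -6
So the dimensions are [M³ T⁻⁶].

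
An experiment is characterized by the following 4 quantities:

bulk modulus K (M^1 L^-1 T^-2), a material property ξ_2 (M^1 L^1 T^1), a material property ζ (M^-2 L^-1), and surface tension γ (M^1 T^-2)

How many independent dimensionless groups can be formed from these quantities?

There are 4 variables and 3 base dimensions (M, L, T).
The dimension matrix has rank 3.
Independent dimensionless groups: 4 − 3 = 1.

1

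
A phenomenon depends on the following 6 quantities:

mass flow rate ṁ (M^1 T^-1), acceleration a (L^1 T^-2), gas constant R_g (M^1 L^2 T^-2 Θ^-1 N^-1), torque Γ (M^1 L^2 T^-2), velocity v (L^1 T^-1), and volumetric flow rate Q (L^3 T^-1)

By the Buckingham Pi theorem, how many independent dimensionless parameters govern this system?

There are 6 variables and 5 base dimensions (M, L, T, Θ, N).
The dimension matrix has rank 4 (less than 5: the dimension vectors are linearly dependent).
Independent dimensionless groups: 6 − 4 = 2.

2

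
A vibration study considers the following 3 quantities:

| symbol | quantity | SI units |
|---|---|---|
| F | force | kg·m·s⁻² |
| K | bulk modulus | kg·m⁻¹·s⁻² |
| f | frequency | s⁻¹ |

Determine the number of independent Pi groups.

There are 3 variables and 3 base dimensions (M, L, T).
The dimension matrix has rank 3.
Independent dimensionless groups: 3 − 3 = 0.

0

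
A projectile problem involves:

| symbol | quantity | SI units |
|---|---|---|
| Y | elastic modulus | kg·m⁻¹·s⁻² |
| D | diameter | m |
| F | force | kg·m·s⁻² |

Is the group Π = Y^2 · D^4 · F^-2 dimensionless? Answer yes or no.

Sum the exponent of each base dimension across the product:
  M: 2·[Y]_M + 4·[D]_M − 2·[F]_M = 2·(1) + 4·(0) − 2·(1) = 0
  L: 2·[Y]_L + 4·[D]_L − 2·[F]_L = 2·(-1) + 4·(1) − 2·(1) = 0
  T: 2·[Y]_T + 4·[D]_T − 2·[F]_T = 2·(-2) + 4·(0) − 2·(-2) = 0
  I: 2·[Y]_I + 4·[D]_I − 2·[F]_I = 2·(0) + 4·(0) − 2·(0) = 0
All base exponents vanish — dimensionless.

yes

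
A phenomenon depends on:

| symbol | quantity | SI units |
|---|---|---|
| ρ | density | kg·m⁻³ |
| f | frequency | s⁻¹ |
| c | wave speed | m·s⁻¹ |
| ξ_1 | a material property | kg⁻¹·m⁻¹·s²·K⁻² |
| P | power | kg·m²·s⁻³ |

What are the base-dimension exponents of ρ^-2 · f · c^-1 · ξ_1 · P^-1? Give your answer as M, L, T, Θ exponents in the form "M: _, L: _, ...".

Collect each base-dimension exponent across the product:
  M: −2·(1) + (0) − (0) + (-1) − (1) = -4
  L: −2·(-3) + (0) − (1) + (-1) − (2) = 2
  T: −2·(0) + (-1) − (-1) + (2) − (-3) = 5
  Θ: −2·(0) + (0) − (0) + (-2) − (0) = -2
So the dimensions are [M⁻⁴ L² T⁵ Θ⁻²].

M: -4, L: 2, T: 5, Θ: -2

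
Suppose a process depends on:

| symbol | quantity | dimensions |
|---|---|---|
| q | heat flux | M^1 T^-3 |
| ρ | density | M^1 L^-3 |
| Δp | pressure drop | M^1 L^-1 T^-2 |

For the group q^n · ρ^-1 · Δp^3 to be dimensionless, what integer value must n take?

Balance the M exponent: (1)·n from q, plus −(1) + 3·(1) = 2 from the rest, must sum to zero.
n + 2 = 0, so n = -2.

-2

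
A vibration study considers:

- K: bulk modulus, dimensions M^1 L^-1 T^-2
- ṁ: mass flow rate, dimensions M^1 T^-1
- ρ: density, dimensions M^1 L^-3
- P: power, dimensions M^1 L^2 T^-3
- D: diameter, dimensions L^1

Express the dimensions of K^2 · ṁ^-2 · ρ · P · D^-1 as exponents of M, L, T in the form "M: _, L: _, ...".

M: 2, L: -4, T: -5

Collect each base-dimension exponent across the product:
  M: 2·(1) − 2·(1) + (1) + (1) − (0) = 2
  L: 2·(-1) − 2·(0) + (-3) + (2) − (1) = -4
  T: 2·(-2) − 2·(-1) + (0) + (-3) − (0) = -5
So the dimensions are [M² L⁻⁴ T⁻⁵].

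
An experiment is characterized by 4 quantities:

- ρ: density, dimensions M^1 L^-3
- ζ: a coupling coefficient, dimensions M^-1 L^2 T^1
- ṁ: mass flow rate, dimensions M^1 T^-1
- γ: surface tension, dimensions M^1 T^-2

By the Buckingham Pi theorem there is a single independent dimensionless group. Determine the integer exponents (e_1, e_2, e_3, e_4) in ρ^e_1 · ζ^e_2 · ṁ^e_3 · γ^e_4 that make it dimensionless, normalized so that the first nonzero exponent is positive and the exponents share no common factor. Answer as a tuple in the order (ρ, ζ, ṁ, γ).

M: e_1·(1) + e_2·(-1) + e_3·(1) + e_4·(1) = 0
L: e_1·(-3) + e_2·(2) + e_3·(0) + e_4·(0) = 0
T: e_1·(0) + e_2·(1) + e_3·(-1) + e_4·(-2) = 0
Solving this homogeneous linear system for the smallest-integer solution (first nonzero entry positive) gives (2, 3, -1, 2).

(2, 3, -1, 2)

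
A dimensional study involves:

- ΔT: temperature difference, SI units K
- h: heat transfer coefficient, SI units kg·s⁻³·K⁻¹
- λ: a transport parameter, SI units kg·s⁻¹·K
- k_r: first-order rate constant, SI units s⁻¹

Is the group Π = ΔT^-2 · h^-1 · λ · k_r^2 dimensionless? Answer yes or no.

yes

Sum the exponent of each base dimension across the product:
  M: −2·[ΔT]_M − [h]_M + [λ]_M + 2·[k_r]_M = −2·(0) − (1) + (1) + 2·(0) = 0
  L: −2·[ΔT]_L − [h]_L + [λ]_L + 2·[k_r]_L = −2·(0) − (0) + (0) + 2·(0) = 0
  T: −2·[ΔT]_T − [h]_T + [λ]_T + 2·[k_r]_T = −2·(0) − (-3) + (-1) + 2·(-1) = 0
  Θ: −2·[ΔT]_Θ − [h]_Θ + [λ]_Θ + 2·[k_r]_Θ = −2·(1) − (-1) + (1) + 2·(0) = 0
All base exponents vanish — dimensionless.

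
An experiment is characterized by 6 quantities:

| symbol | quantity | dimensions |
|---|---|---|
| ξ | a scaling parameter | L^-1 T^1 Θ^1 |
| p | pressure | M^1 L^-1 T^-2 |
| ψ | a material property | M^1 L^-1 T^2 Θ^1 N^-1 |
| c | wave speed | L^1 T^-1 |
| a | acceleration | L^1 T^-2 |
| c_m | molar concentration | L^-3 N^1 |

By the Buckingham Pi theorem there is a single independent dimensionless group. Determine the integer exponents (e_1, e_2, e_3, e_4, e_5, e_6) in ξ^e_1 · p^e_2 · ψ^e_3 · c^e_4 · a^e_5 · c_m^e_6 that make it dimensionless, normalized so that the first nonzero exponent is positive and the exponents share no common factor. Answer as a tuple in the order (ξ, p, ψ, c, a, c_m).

(1, 1, -1, -1, -1, -1)

M: e_1·(0) + e_2·(1) + e_3·(1) + e_4·(0) + e_5·(0) + e_6·(0) = 0
L: e_1·(-1) + e_2·(-1) + e_3·(-1) + e_4·(1) + e_5·(1) + e_6·(-3) = 0
T: e_1·(1) + e_2·(-2) + e_3·(2) + e_4·(-1) + e_5·(-2) + e_6·(0) = 0
Θ: e_1·(1) + e_2·(0) + e_3·(1) + e_4·(0) + e_5·(0) + e_6·(0) = 0
N: e_1·(0) + e_2·(0) + e_3·(-1) + e_4·(0) + e_5·(0) + e_6·(1) = 0
Solving this homogeneous linear system for the smallest-integer solution (first nonzero entry positive) gives (1, 1, -1, -1, -1, -1).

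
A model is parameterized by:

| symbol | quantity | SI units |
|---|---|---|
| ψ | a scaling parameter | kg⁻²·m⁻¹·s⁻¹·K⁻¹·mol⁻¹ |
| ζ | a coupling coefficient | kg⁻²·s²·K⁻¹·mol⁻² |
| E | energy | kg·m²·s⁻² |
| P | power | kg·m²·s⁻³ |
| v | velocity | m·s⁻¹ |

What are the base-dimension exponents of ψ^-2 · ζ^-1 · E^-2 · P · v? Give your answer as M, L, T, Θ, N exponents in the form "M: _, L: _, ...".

M: 5, L: 1, T: 0, Θ: 3, N: 4

Collect each base-dimension exponent across the product:
  M: −2·(-2) − (-2) − 2·(1) + (1) + (0) = 5
  L: −2·(-1) − (0) − 2·(2) + (2) + (1) = 1
  T: −2·(-1) − (2) − 2·(-2) + (-3) + (-1) = 0
  Θ: −2·(-1) − (-1) − 2·(0) + (0) + (0) = 3
  N: −2·(-1) − (-2) − 2·(0) + (0) + (0) = 4
So the dimensions are [M⁵ L Θ³ N⁴].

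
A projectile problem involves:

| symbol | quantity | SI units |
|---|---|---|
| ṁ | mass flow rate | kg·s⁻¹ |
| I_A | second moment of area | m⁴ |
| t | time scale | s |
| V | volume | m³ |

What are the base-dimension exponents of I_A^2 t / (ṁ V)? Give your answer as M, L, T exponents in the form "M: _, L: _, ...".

M: -1, L: 5, T: 2

Collect each base-dimension exponent across the product:
  M: −(1) + 2·(0) + (0) − (0) = -1
  L: −(0) + 2·(4) + (0) − (3) = 5
  T: −(-1) + 2·(0) + (1) − (0) = 2
So the dimensions are [M⁻¹ L⁵ T²].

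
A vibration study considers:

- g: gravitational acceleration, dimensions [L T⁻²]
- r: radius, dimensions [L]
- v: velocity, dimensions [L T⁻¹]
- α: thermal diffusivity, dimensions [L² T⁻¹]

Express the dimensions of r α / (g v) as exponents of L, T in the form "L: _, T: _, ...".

Collect each base-dimension exponent across the product:
  L: −(1) + (1) − (1) + (2) = 1
  T: −(-2) + (0) − (-1) + (-1) = 2
So the dimensions are [L T²].

L: 1, T: 2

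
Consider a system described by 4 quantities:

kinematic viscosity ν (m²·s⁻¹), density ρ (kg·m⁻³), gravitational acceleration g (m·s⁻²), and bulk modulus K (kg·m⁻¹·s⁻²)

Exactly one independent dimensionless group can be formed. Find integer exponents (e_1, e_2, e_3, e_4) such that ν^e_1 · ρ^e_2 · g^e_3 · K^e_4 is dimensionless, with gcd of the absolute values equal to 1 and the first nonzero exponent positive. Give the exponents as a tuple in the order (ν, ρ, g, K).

(2, 3, 2, -3)

M: e_1·(0) + e_2·(1) + e_3·(0) + e_4·(1) = 0
L: e_1·(2) + e_2·(-3) + e_3·(1) + e_4·(-1) = 0
T: e_1·(-1) + e_2·(0) + e_3·(-2) + e_4·(-2) = 0
Solving this homogeneous linear system for the smallest-integer solution (first nonzero entry positive) gives (2, 3, 2, -3).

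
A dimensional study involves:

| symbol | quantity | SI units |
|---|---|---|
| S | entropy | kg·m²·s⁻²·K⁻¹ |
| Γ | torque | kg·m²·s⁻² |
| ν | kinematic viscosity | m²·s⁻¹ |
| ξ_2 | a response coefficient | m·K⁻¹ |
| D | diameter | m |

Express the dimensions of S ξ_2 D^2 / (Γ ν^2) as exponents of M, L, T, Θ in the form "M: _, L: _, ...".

M: 0, L: -1, T: 2, Θ: -2

Collect each base-dimension exponent across the product:
  M: (1) − (1) − 2·(0) + (0) + 2·(0) = 0
  L: (2) − (2) − 2·(2) + (1) + 2·(1) = -1
  T: (-2) − (-2) − 2·(-1) + (0) + 2·(0) = 2
  Θ: (-1) − (0) − 2·(0) + (-1) + 2·(0) = -2
So the dimensions are [L⁻¹ T² Θ⁻²].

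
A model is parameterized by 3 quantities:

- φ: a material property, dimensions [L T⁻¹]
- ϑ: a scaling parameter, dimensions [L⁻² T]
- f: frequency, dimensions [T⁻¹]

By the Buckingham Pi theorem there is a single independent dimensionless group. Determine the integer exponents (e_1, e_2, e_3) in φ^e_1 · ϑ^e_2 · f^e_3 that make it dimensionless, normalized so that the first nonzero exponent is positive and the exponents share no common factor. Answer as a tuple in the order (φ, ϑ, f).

(2, 1, -1)

L: e_1·(1) + e_2·(-2) + e_3·(0) = 0
T: e_1·(-1) + e_2·(1) + e_3·(-1) = 0
Solving this homogeneous linear system for the smallest-integer solution (first nonzero entry positive) gives (2, 1, -1).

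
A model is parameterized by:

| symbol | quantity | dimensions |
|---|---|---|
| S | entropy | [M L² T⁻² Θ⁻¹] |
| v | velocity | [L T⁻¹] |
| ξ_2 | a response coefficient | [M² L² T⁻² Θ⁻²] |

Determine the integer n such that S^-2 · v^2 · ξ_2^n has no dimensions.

Balance the M exponent: (2)·n from ξ_2, plus −2·(1) + 2·(0) = -2 from the rest, must sum to zero.
2n − 2 = 0, so n = 1.

1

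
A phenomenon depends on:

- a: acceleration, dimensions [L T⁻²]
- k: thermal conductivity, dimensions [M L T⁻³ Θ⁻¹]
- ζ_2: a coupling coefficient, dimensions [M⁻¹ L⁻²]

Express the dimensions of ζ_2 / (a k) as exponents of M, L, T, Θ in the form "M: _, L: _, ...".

M: -2, L: -4, T: 5, Θ: 1

Collect each base-dimension exponent across the product:
  M: −(0) − (1) + (-1) = -2
  L: −(1) − (1) + (-2) = -4
  T: −(-2) − (-3) + (0) = 5
  Θ: −(0) − (-1) + (0) = 1
So the dimensions are [M⁻² L⁻⁴ T⁵ Θ].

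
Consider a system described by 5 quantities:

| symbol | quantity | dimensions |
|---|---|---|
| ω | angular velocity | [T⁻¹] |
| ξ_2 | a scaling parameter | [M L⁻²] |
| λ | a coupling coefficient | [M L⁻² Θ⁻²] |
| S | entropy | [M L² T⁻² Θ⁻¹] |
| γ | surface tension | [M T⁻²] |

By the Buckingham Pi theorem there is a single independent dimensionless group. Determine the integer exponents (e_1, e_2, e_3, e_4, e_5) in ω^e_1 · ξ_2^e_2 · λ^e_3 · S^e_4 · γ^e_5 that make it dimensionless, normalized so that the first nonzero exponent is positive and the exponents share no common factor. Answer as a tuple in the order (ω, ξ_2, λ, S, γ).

M: e_1·(0) + e_2·(1) + e_3·(1) + e_4·(1) + e_5·(1) = 0
L: e_1·(0) + e_2·(-2) + e_3·(-2) + e_4·(2) + e_5·(0) = 0
T: e_1·(-1) + e_2·(0) + e_3·(0) + e_4·(-2) + e_5·(-2) = 0
Θ: e_1·(0) + e_2·(0) + e_3·(-2) + e_4·(-1) + e_5·(0) = 0
Solving this homogeneous linear system for the smallest-integer solution (first nonzero entry positive) gives (4, 3, -1, 2, -4).

(4, 3, -1, 2, -4)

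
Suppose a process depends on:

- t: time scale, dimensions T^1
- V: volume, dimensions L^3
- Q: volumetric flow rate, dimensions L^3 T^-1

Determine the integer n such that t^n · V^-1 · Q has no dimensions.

Balance the T exponent: (1)·n from t, plus −(0) + (-1) = -1 from the rest, must sum to zero.
n − 1 = 0, so n = 1.

1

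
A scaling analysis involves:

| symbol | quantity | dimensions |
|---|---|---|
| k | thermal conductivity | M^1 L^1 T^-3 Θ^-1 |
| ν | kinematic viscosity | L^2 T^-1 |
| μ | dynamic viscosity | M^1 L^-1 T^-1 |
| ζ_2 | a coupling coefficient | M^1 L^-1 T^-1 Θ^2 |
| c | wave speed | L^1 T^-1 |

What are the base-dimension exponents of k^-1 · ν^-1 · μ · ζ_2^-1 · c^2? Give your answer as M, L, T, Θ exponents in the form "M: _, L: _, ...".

M: -1, L: -1, T: 2, Θ: -1

Collect each base-dimension exponent across the product:
  M: −(1) − (0) + (1) − (1) + 2·(0) = -1
  L: −(1) − (2) + (-1) − (-1) + 2·(1) = -1
  T: −(-3) − (-1) + (-1) − (-1) + 2·(-1) = 2
  Θ: −(-1) − (0) + (0) − (2) + 2·(0) = -1
So the dimensions are [M⁻¹ L⁻¹ T² Θ⁻¹].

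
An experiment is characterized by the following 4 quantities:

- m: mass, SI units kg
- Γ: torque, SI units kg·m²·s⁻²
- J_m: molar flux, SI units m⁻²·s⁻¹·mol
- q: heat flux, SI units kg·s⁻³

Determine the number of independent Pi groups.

0

There are 4 variables and 4 base dimensions (M, L, T, N).
The dimension matrix has rank 4.
Independent dimensionless groups: 4 − 4 = 0.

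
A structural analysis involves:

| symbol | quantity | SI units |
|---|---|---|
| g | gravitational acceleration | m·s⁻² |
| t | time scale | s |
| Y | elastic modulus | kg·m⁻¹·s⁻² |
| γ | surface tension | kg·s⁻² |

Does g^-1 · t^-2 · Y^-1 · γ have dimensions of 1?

yes

Sum the exponent of each base dimension across the product:
  M: −[g]_M − 2·[t]_M − [Y]_M + [γ]_M = −(0) − 2·(0) − (1) + (1) = 0
  L: −[g]_L − 2·[t]_L − [Y]_L + [γ]_L = −(1) − 2·(0) − (-1) + (0) = 0
  T: −[g]_T − 2·[t]_T − [Y]_T + [γ]_T = −(-2) − 2·(1) − (-2) + (-2) = 0
All base exponents vanish — dimensionless.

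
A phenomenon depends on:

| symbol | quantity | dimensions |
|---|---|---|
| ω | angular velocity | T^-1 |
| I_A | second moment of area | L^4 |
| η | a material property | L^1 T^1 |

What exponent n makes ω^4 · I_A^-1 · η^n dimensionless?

Balance the L exponent: (1)·n from η, plus 4·(0) − (4) = -4 from the rest, must sum to zero.
n − 4 = 0, so n = 4.

4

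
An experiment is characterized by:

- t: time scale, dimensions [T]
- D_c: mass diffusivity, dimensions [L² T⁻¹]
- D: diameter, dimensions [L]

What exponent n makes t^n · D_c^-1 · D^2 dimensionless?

-1

Balance the T exponent: (1)·n from t, plus −(-1) + 2·(0) = 1 from the rest, must sum to zero.
n + 1 = 0, so n = -1.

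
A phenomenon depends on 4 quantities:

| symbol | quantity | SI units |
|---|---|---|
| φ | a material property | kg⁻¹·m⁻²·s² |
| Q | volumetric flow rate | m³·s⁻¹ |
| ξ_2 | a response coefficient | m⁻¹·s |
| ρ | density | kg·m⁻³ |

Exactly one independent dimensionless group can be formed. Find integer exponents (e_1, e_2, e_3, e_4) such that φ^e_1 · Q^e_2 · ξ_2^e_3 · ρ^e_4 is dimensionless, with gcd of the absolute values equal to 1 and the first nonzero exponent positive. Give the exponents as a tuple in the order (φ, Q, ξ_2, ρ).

M: e_1·(-1) + e_2·(0) + e_3·(0) + e_4·(1) = 0
L: e_1·(-2) + e_2·(3) + e_3·(-1) + e_4·(-3) = 0
T: e_1·(2) + e_2·(-1) + e_3·(1) + e_4·(0) = 0
Solving this homogeneous linear system for the smallest-integer solution (first nonzero entry positive) gives (2, 3, -1, 2).

(2, 3, -1, 2)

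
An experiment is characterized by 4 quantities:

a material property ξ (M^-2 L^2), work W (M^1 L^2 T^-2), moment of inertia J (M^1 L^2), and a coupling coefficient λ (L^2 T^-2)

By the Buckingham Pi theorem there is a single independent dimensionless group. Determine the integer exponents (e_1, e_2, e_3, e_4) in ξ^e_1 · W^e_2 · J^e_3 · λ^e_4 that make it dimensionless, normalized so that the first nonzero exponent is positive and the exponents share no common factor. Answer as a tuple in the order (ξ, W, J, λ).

(1, 3, -1, -3)

M: e_1·(-2) + e_2·(1) + e_3·(1) + e_4·(0) = 0
L: e_1·(2) + e_2·(2) + e_3·(2) + e_4·(2) = 0
T: e_1·(0) + e_2·(-2) + e_3·(0) + e_4·(-2) = 0
Solving this homogeneous linear system for the smallest-integer solution (first nonzero entry positive) gives (1, 3, -1, -3).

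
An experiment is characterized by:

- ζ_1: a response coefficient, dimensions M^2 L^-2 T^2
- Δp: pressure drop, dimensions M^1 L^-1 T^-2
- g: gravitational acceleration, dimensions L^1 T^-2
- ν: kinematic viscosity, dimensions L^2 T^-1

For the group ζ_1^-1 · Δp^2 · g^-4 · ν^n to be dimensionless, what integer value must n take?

Balance the L exponent: (2)·n from ν, plus −(-2) + 2·(-1) − 4·(1) = -4 from the rest, must sum to zero.
2n − 4 = 0, so n = 2.

2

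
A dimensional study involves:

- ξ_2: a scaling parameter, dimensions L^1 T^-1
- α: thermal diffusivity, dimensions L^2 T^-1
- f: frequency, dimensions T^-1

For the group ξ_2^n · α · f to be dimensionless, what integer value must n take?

-2

Balance the L exponent: (1)·n from ξ_2, plus (2) + (0) = 2 from the rest, must sum to zero.
n + 2 = 0, so n = -2.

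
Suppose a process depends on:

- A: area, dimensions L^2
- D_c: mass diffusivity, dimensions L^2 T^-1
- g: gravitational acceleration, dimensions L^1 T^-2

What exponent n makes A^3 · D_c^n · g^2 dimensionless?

Balance the L exponent: (2)·n from D_c, plus 3·(2) + 2·(1) = 8 from the rest, must sum to zero.
2n + 8 = 0, so n = -4.

-4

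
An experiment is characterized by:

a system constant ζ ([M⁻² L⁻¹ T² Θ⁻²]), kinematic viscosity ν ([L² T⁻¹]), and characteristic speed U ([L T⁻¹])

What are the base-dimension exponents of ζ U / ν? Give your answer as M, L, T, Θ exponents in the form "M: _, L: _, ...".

Collect each base-dimension exponent across the product:
  M: (-2) − (0) + (0) = -2
  L: (-1) − (2) + (1) = -2
  T: (2) − (-1) + (-1) = 2
  Θ: (-2) − (0) + (0) = -2
So the dimensions are [M⁻² L⁻² T² Θ⁻²].

M: -2, L: -2, T: 2, Θ: -2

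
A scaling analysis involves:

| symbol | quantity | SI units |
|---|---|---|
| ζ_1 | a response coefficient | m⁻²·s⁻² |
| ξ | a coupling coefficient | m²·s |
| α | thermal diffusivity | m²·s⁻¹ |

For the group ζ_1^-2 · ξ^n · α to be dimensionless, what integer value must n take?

Balance the L exponent: (2)·n from ξ, plus −2·(-2) + (2) = 6 from the rest, must sum to zero.
2n + 6 = 0, so n = -3.

-3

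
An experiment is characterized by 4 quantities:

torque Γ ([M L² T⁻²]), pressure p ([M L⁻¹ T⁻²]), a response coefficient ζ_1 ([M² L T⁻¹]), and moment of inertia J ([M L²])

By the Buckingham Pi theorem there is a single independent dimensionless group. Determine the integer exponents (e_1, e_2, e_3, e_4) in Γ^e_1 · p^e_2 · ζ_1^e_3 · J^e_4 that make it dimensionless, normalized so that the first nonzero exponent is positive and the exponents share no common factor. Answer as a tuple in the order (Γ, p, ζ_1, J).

M: e_1·(1) + e_2·(1) + e_3·(2) + e_4·(1) = 0
L: e_1·(2) + e_2·(-1) + e_3·(1) + e_4·(2) = 0
T: e_1·(-2) + e_2·(-2) + e_3·(-1) + e_4·(0) = 0
Solving this homogeneous linear system for the smallest-integer solution (first nonzero entry positive) gives (1, -2, 2, -3).

(1, -2, 2, -3)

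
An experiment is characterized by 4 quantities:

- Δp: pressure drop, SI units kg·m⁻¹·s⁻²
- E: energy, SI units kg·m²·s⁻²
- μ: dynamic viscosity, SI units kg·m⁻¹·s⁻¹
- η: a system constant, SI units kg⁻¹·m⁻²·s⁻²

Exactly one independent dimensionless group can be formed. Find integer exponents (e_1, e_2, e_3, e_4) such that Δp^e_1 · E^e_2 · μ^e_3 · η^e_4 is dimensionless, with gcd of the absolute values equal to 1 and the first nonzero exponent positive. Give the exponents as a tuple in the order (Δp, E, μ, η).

M: e_1·(1) + e_2·(1) + e_3·(1) + e_4·(-1) = 0
L: e_1·(-1) + e_2·(2) + e_3·(-1) + e_4·(-2) = 0
T: e_1·(-2) + e_2·(-2) + e_3·(-1) + e_4·(-2) = 0
Solving this homogeneous linear system for the smallest-integer solution (first nonzero entry positive) gives (4, -1, -4, -1).

(4, -1, -4, -1)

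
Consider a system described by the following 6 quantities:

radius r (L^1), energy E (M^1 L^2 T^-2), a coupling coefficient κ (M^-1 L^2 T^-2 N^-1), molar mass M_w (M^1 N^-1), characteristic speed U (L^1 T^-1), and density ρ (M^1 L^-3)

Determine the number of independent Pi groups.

There are 6 variables and 4 base dimensions (M, L, T, N).
The dimension matrix has rank 4.
Independent dimensionless groups: 6 − 4 = 2.

2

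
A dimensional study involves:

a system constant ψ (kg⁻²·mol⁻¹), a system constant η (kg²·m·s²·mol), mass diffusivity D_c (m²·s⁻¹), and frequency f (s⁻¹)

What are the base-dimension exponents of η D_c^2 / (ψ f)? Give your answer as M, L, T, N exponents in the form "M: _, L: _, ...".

M: 4, L: 5, T: 1, N: 2

Collect each base-dimension exponent across the product:
  M: −(-2) + (2) + 2·(0) − (0) = 4
  L: −(0) + (1) + 2·(2) − (0) = 5
  T: −(0) + (2) + 2·(-1) − (-1) = 1
  N: −(-1) + (1) + 2·(0) − (0) = 2
So the dimensions are [M⁴ L⁵ T N²].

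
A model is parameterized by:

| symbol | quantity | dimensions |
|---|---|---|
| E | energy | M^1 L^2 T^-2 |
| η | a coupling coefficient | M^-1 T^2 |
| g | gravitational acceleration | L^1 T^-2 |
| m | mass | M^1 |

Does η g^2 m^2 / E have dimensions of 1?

Sum the exponent of each base dimension across the product:
  M: −[E]_M + [η]_M + 2·[g]_M + 2·[m]_M = −(1) + (-1) + 2·(0) + 2·(1) = 0
  L: −[E]_L + [η]_L + 2·[g]_L + 2·[m]_L = −(2) + (0) + 2·(1) + 2·(0) = 0
  T: −[E]_T + [η]_T + 2·[g]_T + 2·[m]_T = −(-2) + (2) + 2·(-2) + 2·(0) = 0
All base exponents vanish — dimensionless.

yes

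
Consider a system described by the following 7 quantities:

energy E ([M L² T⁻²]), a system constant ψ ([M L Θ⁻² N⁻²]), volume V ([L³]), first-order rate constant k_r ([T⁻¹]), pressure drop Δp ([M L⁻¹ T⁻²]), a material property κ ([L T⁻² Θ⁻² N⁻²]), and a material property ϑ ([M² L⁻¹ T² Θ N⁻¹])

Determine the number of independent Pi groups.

2

There are 7 variables and 5 base dimensions (M, L, T, Θ, N).
The dimension matrix has rank 5.
Independent dimensionless groups: 7 − 5 = 2.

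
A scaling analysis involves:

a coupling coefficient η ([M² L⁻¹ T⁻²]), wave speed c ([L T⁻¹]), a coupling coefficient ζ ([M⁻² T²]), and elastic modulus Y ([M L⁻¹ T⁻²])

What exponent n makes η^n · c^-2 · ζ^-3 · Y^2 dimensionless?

Balance the M exponent: (2)·n from η, plus −2·(0) − 3·(-2) + 2·(1) = 8 from the rest, must sum to zero.
2n + 8 = 0, so n = -4.

-4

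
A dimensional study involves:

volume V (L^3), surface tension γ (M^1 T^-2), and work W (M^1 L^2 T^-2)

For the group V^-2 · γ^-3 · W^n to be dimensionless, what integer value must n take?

3

Balance the M exponent: (1)·n from W, plus −2·(0) − 3·(1) = -3 from the rest, must sum to zero.
n − 3 = 0, so n = 3.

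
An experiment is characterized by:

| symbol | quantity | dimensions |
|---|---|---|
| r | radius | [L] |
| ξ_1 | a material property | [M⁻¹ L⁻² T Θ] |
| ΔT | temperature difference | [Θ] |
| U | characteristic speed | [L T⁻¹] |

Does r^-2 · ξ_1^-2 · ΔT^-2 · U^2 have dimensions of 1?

no

Sum the exponent of each base dimension across the product:
  M: −2·[r]_M − 2·[ξ_1]_M − 2·[ΔT]_M + 2·[U]_M = −2·(0) − 2·(-1) − 2·(0) + 2·(0) = 2
  L: −2·[r]_L − 2·[ξ_1]_L − 2·[ΔT]_L + 2·[U]_L = −2·(1) − 2·(-2) − 2·(0) + 2·(1) = 4
  T: −2·[r]_T − 2·[ξ_1]_T − 2·[ΔT]_T + 2·[U]_T = −2·(0) − 2·(1) − 2·(0) + 2·(-1) = -4
  Θ: −2·[r]_Θ − 2·[ξ_1]_Θ − 2·[ΔT]_Θ + 2·[U]_Θ = −2·(0) − 2·(1) − 2·(1) + 2·(0) = -4
Net dimensions [M² L⁴ T⁻⁴ Θ⁻⁴] ≠ [1] — not dimensionless.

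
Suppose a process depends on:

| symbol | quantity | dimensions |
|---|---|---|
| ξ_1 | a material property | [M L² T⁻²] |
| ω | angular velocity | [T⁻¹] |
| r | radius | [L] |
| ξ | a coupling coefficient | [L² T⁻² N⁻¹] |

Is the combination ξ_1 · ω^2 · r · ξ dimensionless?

Sum the exponent of each base dimension across the product:
  M: [ξ_1]_M + 2·[ω]_M + [r]_M + [ξ]_M = (1) + 2·(0) + (0) + (0) = 1
  L: [ξ_1]_L + 2·[ω]_L + [r]_L + [ξ]_L = (2) + 2·(0) + (1) + (2) = 5
  T: [ξ_1]_T + 2·[ω]_T + [r]_T + [ξ]_T = (-2) + 2·(-1) + (0) + (-2) = -6
  N: [ξ_1]_N + 2·[ω]_N + [r]_N + [ξ]_N = (0) + 2·(0) + (0) + (-1) = -1
Net dimensions [M L⁵ T⁻⁶ N⁻¹] ≠ [1] — not dimensionless.

no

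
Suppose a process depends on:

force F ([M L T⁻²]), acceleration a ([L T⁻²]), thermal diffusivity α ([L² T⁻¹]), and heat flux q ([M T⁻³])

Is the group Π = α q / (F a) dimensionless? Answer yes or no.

yes

Sum the exponent of each base dimension across the product:
  M: −[F]_M − [a]_M + [α]_M + [q]_M = −(1) − (0) + (0) + (1) = 0
  L: −[F]_L − [a]_L + [α]_L + [q]_L = −(1) − (1) + (2) + (0) = 0
  T: −[F]_T − [a]_T + [α]_T + [q]_T = −(-2) − (-2) + (-1) + (-3) = 0
All base exponents vanish — dimensionless.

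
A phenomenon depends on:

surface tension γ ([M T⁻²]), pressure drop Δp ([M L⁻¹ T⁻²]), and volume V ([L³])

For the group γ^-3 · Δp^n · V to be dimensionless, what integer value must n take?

3

Balance the M exponent: (1)·n from Δp, plus −3·(1) + (0) = -3 from the rest, must sum to zero.
n − 3 = 0, so n = 3.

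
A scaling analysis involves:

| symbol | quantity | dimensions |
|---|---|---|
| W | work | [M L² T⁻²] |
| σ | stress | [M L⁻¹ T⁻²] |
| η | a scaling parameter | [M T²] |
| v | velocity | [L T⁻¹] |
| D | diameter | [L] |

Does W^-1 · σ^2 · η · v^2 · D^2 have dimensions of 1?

Sum the exponent of each base dimension across the product:
  M: −[W]_M + 2·[σ]_M + [η]_M + 2·[v]_M + 2·[D]_M = −(1) + 2·(1) + (1) + 2·(0) + 2·(0) = 2
  L: −[W]_L + 2·[σ]_L + [η]_L + 2·[v]_L + 2·[D]_L = −(2) + 2·(-1) + (0) + 2·(1) + 2·(1) = 0
  T: −[W]_T + 2·[σ]_T + [η]_T + 2·[v]_T + 2·[D]_T = −(-2) + 2·(-2) + (2) + 2·(-1) + 2·(0) = -2
Net dimensions [M² T⁻²] ≠ [1] — not dimensionless.

no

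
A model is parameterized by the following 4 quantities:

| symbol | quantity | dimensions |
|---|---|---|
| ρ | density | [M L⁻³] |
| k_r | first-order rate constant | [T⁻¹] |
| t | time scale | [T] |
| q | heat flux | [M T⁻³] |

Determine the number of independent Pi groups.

There are 4 variables and 3 base dimensions (M, L, T).
The dimension matrix has rank 3.
Independent dimensionless groups: 4 − 3 = 1.

1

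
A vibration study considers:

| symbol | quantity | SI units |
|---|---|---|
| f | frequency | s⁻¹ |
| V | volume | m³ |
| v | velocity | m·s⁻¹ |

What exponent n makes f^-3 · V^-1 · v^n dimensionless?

Balance the L exponent: (1)·n from v, plus −3·(0) − (3) = -3 from the rest, must sum to zero.
n − 3 = 0, so n = 3.

3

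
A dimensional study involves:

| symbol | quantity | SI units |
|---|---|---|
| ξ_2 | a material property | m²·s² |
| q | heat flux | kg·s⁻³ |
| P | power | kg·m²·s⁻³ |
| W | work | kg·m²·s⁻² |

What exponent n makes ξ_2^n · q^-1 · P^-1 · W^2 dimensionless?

-1

Balance the L exponent: (2)·n from ξ_2, plus −(0) − (2) + 2·(2) = 2 from the rest, must sum to zero.
2n + 2 = 0, so n = -1.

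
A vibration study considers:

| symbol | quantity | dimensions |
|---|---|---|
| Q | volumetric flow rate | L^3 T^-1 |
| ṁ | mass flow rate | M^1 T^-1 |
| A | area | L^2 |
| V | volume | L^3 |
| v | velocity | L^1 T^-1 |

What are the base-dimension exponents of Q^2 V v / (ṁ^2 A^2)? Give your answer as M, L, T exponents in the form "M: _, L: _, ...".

M: -2, L: 6, T: -1

Collect each base-dimension exponent across the product:
  M: 2·(0) − 2·(1) − 2·(0) + (0) + (0) = -2
  L: 2·(3) − 2·(0) − 2·(2) + (3) + (1) = 6
  T: 2·(-1) − 2·(-1) − 2·(0) + (0) + (-1) = -1
So the dimensions are [M⁻² L⁶ T⁻¹].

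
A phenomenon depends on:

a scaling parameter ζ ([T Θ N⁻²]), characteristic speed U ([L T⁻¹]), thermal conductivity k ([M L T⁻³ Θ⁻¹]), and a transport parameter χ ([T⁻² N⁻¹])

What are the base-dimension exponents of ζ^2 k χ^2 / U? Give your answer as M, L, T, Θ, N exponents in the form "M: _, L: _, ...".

Collect each base-dimension exponent across the product:
  M: 2·(0) − (0) + (1) + 2·(0) = 1
  L: 2·(0) − (1) + (1) + 2·(0) = 0
  T: 2·(1) − (-1) + (-3) + 2·(-2) = -4
  Θ: 2·(1) − (0) + (-1) + 2·(0) = 1
  N: 2·(-2) − (0) + (0) + 2·(-1) = -6
So the dimensions are [M T⁻⁴ Θ N⁻⁶].

M: 1, L: 0, T: -4, Θ: 1, N: -6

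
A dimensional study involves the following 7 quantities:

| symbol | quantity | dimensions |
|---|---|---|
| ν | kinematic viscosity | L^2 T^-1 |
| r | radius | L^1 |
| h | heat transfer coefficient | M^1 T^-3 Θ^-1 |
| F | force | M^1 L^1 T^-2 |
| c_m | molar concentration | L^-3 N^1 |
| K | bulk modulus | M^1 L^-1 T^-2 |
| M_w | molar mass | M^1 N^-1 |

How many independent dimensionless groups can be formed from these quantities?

2

There are 7 variables and 5 base dimensions (M, L, T, Θ, N).
The dimension matrix has rank 5.
Independent dimensionless groups: 7 − 5 = 2.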